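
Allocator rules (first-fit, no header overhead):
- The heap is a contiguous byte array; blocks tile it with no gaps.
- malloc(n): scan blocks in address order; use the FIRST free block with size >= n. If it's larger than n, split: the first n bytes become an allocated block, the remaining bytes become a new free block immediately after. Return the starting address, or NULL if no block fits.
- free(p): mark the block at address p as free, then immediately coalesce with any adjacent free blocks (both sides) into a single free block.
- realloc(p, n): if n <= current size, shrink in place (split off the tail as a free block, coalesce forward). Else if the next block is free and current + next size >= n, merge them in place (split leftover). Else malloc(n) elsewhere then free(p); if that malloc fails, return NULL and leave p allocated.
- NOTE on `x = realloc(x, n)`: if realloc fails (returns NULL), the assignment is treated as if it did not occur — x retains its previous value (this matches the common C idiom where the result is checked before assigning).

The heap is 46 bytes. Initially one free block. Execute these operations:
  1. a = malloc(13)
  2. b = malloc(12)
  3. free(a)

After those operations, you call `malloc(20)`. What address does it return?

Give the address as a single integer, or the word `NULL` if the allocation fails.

Answer: 25

Derivation:
Op 1: a = malloc(13) -> a = 0; heap: [0-12 ALLOC][13-45 FREE]
Op 2: b = malloc(12) -> b = 13; heap: [0-12 ALLOC][13-24 ALLOC][25-45 FREE]
Op 3: free(a) -> (freed a); heap: [0-12 FREE][13-24 ALLOC][25-45 FREE]
malloc(20): first-fit scan over [0-12 FREE][13-24 ALLOC][25-45 FREE] -> 25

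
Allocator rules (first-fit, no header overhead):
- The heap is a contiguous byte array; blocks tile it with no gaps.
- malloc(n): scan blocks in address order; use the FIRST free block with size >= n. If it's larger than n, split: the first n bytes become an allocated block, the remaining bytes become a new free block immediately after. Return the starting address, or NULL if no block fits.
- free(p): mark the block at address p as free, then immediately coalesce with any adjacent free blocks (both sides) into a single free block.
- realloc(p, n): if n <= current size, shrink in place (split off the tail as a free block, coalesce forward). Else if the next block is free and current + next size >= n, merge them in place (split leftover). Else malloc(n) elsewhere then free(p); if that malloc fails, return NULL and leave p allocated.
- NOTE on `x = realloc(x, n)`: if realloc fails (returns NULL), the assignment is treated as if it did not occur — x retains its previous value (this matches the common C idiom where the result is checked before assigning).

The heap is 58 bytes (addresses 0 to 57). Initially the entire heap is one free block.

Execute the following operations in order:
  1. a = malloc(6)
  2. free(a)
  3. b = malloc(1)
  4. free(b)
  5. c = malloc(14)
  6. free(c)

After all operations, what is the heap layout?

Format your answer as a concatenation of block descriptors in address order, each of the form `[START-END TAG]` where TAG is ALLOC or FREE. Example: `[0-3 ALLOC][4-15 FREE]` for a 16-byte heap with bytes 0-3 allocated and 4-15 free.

Op 1: a = malloc(6) -> a = 0; heap: [0-5 ALLOC][6-57 FREE]
Op 2: free(a) -> (freed a); heap: [0-57 FREE]
Op 3: b = malloc(1) -> b = 0; heap: [0-0 ALLOC][1-57 FREE]
Op 4: free(b) -> (freed b); heap: [0-57 FREE]
Op 5: c = malloc(14) -> c = 0; heap: [0-13 ALLOC][14-57 FREE]
Op 6: free(c) -> (freed c); heap: [0-57 FREE]

Answer: [0-57 FREE]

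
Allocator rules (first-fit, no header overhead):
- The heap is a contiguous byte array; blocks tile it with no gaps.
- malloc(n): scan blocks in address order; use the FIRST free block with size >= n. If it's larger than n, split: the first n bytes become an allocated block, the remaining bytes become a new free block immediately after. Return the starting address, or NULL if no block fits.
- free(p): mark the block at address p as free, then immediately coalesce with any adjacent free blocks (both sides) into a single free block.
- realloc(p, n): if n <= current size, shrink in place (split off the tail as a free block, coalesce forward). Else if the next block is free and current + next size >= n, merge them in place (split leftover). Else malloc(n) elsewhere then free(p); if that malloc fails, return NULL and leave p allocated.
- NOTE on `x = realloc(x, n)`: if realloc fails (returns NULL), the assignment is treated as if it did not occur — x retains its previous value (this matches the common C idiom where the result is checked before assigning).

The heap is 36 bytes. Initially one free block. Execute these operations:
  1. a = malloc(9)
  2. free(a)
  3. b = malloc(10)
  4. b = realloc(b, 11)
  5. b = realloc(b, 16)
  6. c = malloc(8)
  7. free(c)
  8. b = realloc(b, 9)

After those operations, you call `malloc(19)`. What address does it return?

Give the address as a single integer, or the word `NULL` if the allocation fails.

Op 1: a = malloc(9) -> a = 0; heap: [0-8 ALLOC][9-35 FREE]
Op 2: free(a) -> (freed a); heap: [0-35 FREE]
Op 3: b = malloc(10) -> b = 0; heap: [0-9 ALLOC][10-35 FREE]
Op 4: b = realloc(b, 11) -> b = 0; heap: [0-10 ALLOC][11-35 FREE]
Op 5: b = realloc(b, 16) -> b = 0; heap: [0-15 ALLOC][16-35 FREE]
Op 6: c = malloc(8) -> c = 16; heap: [0-15 ALLOC][16-23 ALLOC][24-35 FREE]
Op 7: free(c) -> (freed c); heap: [0-15 ALLOC][16-35 FREE]
Op 8: b = realloc(b, 9) -> b = 0; heap: [0-8 ALLOC][9-35 FREE]
malloc(19): first-fit scan over [0-8 ALLOC][9-35 FREE] -> 9

Answer: 9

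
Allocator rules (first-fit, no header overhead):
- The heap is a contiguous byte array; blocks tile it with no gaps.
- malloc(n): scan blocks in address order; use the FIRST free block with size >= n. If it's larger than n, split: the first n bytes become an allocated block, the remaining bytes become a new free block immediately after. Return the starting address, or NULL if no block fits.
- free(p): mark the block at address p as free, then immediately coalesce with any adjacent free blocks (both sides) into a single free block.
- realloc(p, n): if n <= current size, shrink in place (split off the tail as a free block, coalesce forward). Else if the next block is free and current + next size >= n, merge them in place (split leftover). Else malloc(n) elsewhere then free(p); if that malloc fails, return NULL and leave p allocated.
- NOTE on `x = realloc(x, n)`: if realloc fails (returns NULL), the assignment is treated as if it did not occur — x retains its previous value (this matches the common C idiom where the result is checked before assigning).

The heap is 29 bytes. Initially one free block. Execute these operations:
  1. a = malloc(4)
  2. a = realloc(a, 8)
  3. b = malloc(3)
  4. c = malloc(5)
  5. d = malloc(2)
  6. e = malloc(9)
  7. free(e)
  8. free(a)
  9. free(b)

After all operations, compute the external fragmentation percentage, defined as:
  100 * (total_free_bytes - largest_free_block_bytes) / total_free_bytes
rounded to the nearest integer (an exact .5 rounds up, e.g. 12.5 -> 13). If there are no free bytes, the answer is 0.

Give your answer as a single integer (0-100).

Answer: 50

Derivation:
Op 1: a = malloc(4) -> a = 0; heap: [0-3 ALLOC][4-28 FREE]
Op 2: a = realloc(a, 8) -> a = 0; heap: [0-7 ALLOC][8-28 FREE]
Op 3: b = malloc(3) -> b = 8; heap: [0-7 ALLOC][8-10 ALLOC][11-28 FREE]
Op 4: c = malloc(5) -> c = 11; heap: [0-7 ALLOC][8-10 ALLOC][11-15 ALLOC][16-28 FREE]
Op 5: d = malloc(2) -> d = 16; heap: [0-7 ALLOC][8-10 ALLOC][11-15 ALLOC][16-17 ALLOC][18-28 FREE]
Op 6: e = malloc(9) -> e = 18; heap: [0-7 ALLOC][8-10 ALLOC][11-15 ALLOC][16-17 ALLOC][18-26 ALLOC][27-28 FREE]
Op 7: free(e) -> (freed e); heap: [0-7 ALLOC][8-10 ALLOC][11-15 ALLOC][16-17 ALLOC][18-28 FREE]
Op 8: free(a) -> (freed a); heap: [0-7 FREE][8-10 ALLOC][11-15 ALLOC][16-17 ALLOC][18-28 FREE]
Op 9: free(b) -> (freed b); heap: [0-10 FREE][11-15 ALLOC][16-17 ALLOC][18-28 FREE]
Free blocks: [11 11] total_free=22 largest=11 -> 100*(22-11)/22 = 1100/22 = 50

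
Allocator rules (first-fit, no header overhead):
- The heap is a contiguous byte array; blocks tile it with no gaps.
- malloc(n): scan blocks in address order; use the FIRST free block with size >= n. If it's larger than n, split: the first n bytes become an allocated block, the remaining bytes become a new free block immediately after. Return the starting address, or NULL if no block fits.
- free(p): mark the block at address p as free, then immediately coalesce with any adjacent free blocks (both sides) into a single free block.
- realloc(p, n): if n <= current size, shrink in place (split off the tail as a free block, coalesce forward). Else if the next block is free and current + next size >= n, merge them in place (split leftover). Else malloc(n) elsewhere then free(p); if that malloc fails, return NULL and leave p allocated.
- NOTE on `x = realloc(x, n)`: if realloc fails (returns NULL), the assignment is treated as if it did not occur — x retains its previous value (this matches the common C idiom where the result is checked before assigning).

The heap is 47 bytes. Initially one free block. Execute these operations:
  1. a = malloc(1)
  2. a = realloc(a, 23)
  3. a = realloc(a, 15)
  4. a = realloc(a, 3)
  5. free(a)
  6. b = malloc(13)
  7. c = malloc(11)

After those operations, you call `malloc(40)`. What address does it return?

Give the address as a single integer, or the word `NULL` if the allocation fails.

Op 1: a = malloc(1) -> a = 0; heap: [0-0 ALLOC][1-46 FREE]
Op 2: a = realloc(a, 23) -> a = 0; heap: [0-22 ALLOC][23-46 FREE]
Op 3: a = realloc(a, 15) -> a = 0; heap: [0-14 ALLOC][15-46 FREE]
Op 4: a = realloc(a, 3) -> a = 0; heap: [0-2 ALLOC][3-46 FREE]
Op 5: free(a) -> (freed a); heap: [0-46 FREE]
Op 6: b = malloc(13) -> b = 0; heap: [0-12 ALLOC][13-46 FREE]
Op 7: c = malloc(11) -> c = 13; heap: [0-12 ALLOC][13-23 ALLOC][24-46 FREE]
malloc(40): first-fit scan over [0-12 ALLOC][13-23 ALLOC][24-46 FREE] -> NULL

Answer: NULL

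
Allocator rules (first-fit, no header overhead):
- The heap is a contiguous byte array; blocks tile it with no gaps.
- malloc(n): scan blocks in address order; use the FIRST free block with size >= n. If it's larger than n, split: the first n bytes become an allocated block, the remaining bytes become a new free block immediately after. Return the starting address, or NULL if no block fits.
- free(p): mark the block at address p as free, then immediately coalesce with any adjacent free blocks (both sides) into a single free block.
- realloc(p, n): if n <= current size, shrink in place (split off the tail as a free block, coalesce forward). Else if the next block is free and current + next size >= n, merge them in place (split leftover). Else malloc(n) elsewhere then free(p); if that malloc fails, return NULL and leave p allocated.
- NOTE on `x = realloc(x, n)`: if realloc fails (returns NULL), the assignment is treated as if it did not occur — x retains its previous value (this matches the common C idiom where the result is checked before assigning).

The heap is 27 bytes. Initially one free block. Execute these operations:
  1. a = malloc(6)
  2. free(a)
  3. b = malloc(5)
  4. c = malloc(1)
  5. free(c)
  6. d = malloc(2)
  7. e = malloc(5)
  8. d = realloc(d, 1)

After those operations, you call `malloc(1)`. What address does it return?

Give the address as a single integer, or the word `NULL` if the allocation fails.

Op 1: a = malloc(6) -> a = 0; heap: [0-5 ALLOC][6-26 FREE]
Op 2: free(a) -> (freed a); heap: [0-26 FREE]
Op 3: b = malloc(5) -> b = 0; heap: [0-4 ALLOC][5-26 FREE]
Op 4: c = malloc(1) -> c = 5; heap: [0-4 ALLOC][5-5 ALLOC][6-26 FREE]
Op 5: free(c) -> (freed c); heap: [0-4 ALLOC][5-26 FREE]
Op 6: d = malloc(2) -> d = 5; heap: [0-4 ALLOC][5-6 ALLOC][7-26 FREE]
Op 7: e = malloc(5) -> e = 7; heap: [0-4 ALLOC][5-6 ALLOC][7-11 ALLOC][12-26 FREE]
Op 8: d = realloc(d, 1) -> d = 5; heap: [0-4 ALLOC][5-5 ALLOC][6-6 FREE][7-11 ALLOC][12-26 FREE]
malloc(1): first-fit scan over [0-4 ALLOC][5-5 ALLOC][6-6 FREE][7-11 ALLOC][12-26 FREE] -> 6

Answer: 6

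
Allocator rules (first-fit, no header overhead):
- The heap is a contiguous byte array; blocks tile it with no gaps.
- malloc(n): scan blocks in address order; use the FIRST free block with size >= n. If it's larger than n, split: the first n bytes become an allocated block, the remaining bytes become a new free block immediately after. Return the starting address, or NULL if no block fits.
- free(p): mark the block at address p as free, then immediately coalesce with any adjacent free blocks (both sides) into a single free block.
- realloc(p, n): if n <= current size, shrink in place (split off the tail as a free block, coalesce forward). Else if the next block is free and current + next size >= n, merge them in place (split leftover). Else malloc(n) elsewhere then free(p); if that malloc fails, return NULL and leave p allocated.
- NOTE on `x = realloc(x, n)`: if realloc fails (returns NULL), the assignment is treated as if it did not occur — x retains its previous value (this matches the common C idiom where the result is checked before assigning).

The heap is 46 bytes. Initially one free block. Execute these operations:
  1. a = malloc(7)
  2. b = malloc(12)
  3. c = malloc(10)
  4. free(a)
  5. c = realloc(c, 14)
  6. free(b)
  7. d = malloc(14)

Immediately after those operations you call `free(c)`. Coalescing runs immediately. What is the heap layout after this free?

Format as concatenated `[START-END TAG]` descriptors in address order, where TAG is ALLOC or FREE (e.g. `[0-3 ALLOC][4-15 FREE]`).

Answer: [0-13 ALLOC][14-45 FREE]

Derivation:
Op 1: a = malloc(7) -> a = 0; heap: [0-6 ALLOC][7-45 FREE]
Op 2: b = malloc(12) -> b = 7; heap: [0-6 ALLOC][7-18 ALLOC][19-45 FREE]
Op 3: c = malloc(10) -> c = 19; heap: [0-6 ALLOC][7-18 ALLOC][19-28 ALLOC][29-45 FREE]
Op 4: free(a) -> (freed a); heap: [0-6 FREE][7-18 ALLOC][19-28 ALLOC][29-45 FREE]
Op 5: c = realloc(c, 14) -> c = 19; heap: [0-6 FREE][7-18 ALLOC][19-32 ALLOC][33-45 FREE]
Op 6: free(b) -> (freed b); heap: [0-18 FREE][19-32 ALLOC][33-45 FREE]
Op 7: d = malloc(14) -> d = 0; heap: [0-13 ALLOC][14-18 FREE][19-32 ALLOC][33-45 FREE]
free(c): c = 19 -> block [19-32 ALLOC]; mark free, coalesce with adjacent free neighbors -> [0-13 ALLOC][14-45 FREE]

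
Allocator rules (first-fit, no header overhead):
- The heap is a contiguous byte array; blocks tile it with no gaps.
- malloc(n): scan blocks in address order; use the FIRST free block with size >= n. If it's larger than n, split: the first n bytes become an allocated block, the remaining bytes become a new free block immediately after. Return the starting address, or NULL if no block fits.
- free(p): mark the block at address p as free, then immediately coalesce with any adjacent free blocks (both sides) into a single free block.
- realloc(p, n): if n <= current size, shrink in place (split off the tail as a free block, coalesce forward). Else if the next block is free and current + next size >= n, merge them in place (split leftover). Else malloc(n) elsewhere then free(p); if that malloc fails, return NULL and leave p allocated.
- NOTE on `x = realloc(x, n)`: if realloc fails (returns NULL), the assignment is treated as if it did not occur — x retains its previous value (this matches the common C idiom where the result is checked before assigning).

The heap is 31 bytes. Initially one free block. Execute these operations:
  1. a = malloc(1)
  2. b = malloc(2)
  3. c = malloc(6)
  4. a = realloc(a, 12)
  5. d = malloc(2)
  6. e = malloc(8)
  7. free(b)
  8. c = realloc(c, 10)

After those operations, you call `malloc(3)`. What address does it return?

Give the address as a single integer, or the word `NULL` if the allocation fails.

Op 1: a = malloc(1) -> a = 0; heap: [0-0 ALLOC][1-30 FREE]
Op 2: b = malloc(2) -> b = 1; heap: [0-0 ALLOC][1-2 ALLOC][3-30 FREE]
Op 3: c = malloc(6) -> c = 3; heap: [0-0 ALLOC][1-2 ALLOC][3-8 ALLOC][9-30 FREE]
Op 4: a = realloc(a, 12) -> a = 9; heap: [0-0 FREE][1-2 ALLOC][3-8 ALLOC][9-20 ALLOC][21-30 FREE]
Op 5: d = malloc(2) -> d = 21; heap: [0-0 FREE][1-2 ALLOC][3-8 ALLOC][9-20 ALLOC][21-22 ALLOC][23-30 FREE]
Op 6: e = malloc(8) -> e = 23; heap: [0-0 FREE][1-2 ALLOC][3-8 ALLOC][9-20 ALLOC][21-22 ALLOC][23-30 ALLOC]
Op 7: free(b) -> (freed b); heap: [0-2 FREE][3-8 ALLOC][9-20 ALLOC][21-22 ALLOC][23-30 ALLOC]
Op 8: c = realloc(c, 10) -> NULL (c unchanged); heap: [0-2 FREE][3-8 ALLOC][9-20 ALLOC][21-22 ALLOC][23-30 ALLOC]
malloc(3): first-fit scan over [0-2 FREE][3-8 ALLOC][9-20 ALLOC][21-22 ALLOC][23-30 ALLOC] -> 0

Answer: 0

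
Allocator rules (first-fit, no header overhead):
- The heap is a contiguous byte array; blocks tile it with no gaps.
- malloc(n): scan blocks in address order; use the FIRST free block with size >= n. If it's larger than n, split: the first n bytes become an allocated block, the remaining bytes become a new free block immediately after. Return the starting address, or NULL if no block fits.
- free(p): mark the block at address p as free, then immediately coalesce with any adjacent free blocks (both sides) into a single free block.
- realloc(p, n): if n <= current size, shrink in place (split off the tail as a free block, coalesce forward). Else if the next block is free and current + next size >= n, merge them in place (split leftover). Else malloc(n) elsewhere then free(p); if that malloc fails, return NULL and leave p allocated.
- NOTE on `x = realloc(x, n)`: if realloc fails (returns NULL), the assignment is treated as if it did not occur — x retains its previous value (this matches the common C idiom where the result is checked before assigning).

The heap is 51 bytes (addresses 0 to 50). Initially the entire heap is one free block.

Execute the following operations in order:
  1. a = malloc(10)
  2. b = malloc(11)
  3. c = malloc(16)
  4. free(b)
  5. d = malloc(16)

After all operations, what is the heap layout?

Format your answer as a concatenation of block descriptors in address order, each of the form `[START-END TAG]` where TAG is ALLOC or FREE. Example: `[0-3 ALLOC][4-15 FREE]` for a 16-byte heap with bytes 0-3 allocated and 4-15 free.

Answer: [0-9 ALLOC][10-20 FREE][21-36 ALLOC][37-50 FREE]

Derivation:
Op 1: a = malloc(10) -> a = 0; heap: [0-9 ALLOC][10-50 FREE]
Op 2: b = malloc(11) -> b = 10; heap: [0-9 ALLOC][10-20 ALLOC][21-50 FREE]
Op 3: c = malloc(16) -> c = 21; heap: [0-9 ALLOC][10-20 ALLOC][21-36 ALLOC][37-50 FREE]
Op 4: free(b) -> (freed b); heap: [0-9 ALLOC][10-20 FREE][21-36 ALLOC][37-50 FREE]
Op 5: d = malloc(16) -> d = NULL; heap: [0-9 ALLOC][10-20 FREE][21-36 ALLOC][37-50 FREE]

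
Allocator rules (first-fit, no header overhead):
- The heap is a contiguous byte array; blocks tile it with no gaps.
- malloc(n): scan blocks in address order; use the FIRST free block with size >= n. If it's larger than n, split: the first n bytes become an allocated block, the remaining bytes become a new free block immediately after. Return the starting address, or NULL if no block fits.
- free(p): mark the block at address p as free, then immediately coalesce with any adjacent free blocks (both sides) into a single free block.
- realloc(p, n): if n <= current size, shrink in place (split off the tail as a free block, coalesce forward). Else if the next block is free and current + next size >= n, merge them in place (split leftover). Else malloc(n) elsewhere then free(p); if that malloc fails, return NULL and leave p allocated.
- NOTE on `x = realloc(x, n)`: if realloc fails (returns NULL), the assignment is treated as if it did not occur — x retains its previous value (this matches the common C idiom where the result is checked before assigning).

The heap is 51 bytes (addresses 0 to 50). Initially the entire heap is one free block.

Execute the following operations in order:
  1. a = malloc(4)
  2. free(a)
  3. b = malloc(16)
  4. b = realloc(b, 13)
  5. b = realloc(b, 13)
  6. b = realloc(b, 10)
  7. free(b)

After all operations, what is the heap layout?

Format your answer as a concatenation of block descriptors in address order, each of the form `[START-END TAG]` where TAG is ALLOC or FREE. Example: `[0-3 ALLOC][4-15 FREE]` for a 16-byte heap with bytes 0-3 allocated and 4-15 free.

Op 1: a = malloc(4) -> a = 0; heap: [0-3 ALLOC][4-50 FREE]
Op 2: free(a) -> (freed a); heap: [0-50 FREE]
Op 3: b = malloc(16) -> b = 0; heap: [0-15 ALLOC][16-50 FREE]
Op 4: b = realloc(b, 13) -> b = 0; heap: [0-12 ALLOC][13-50 FREE]
Op 5: b = realloc(b, 13) -> b = 0; heap: [0-12 ALLOC][13-50 FREE]
Op 6: b = realloc(b, 10) -> b = 0; heap: [0-9 ALLOC][10-50 FREE]
Op 7: free(b) -> (freed b); heap: [0-50 FREE]

Answer: [0-50 FREE]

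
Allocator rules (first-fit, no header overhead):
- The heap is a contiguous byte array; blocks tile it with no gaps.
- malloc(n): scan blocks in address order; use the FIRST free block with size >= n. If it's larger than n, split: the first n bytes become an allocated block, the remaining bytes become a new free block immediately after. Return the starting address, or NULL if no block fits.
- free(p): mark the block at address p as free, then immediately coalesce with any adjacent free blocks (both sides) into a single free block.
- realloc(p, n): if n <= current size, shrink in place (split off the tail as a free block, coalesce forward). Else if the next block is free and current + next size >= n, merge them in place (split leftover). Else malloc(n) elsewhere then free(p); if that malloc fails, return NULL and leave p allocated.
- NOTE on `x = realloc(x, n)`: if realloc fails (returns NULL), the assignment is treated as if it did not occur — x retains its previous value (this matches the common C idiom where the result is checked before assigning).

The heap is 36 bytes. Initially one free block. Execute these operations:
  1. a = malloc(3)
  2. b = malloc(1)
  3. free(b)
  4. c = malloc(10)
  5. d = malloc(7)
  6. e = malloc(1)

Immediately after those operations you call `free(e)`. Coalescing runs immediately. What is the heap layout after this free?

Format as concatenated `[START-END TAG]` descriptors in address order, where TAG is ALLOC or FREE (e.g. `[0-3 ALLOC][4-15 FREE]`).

Answer: [0-2 ALLOC][3-12 ALLOC][13-19 ALLOC][20-35 FREE]

Derivation:
Op 1: a = malloc(3) -> a = 0; heap: [0-2 ALLOC][3-35 FREE]
Op 2: b = malloc(1) -> b = 3; heap: [0-2 ALLOC][3-3 ALLOC][4-35 FREE]
Op 3: free(b) -> (freed b); heap: [0-2 ALLOC][3-35 FREE]
Op 4: c = malloc(10) -> c = 3; heap: [0-2 ALLOC][3-12 ALLOC][13-35 FREE]
Op 5: d = malloc(7) -> d = 13; heap: [0-2 ALLOC][3-12 ALLOC][13-19 ALLOC][20-35 FREE]
Op 6: e = malloc(1) -> e = 20; heap: [0-2 ALLOC][3-12 ALLOC][13-19 ALLOC][20-20 ALLOC][21-35 FREE]
free(e): e = 20 -> block [20-20 ALLOC]; mark free, coalesce with adjacent free neighbors -> [0-2 ALLOC][3-12 ALLOC][13-19 ALLOC][20-35 FREE]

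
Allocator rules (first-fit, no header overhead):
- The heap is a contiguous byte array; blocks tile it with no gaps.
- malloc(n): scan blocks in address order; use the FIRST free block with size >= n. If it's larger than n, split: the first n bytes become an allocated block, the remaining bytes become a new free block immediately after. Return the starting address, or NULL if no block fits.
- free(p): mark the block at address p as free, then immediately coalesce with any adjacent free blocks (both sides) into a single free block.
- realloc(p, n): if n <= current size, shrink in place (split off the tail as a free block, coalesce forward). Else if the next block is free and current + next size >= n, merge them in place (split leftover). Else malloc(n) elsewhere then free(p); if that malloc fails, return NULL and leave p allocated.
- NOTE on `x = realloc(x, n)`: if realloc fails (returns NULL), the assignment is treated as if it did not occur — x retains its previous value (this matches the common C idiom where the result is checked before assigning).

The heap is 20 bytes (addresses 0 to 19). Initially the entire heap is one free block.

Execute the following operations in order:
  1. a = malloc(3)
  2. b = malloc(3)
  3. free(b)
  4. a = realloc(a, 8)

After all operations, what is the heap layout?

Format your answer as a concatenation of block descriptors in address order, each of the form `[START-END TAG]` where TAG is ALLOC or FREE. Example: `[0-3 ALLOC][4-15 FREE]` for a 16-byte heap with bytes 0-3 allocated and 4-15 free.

Op 1: a = malloc(3) -> a = 0; heap: [0-2 ALLOC][3-19 FREE]
Op 2: b = malloc(3) -> b = 3; heap: [0-2 ALLOC][3-5 ALLOC][6-19 FREE]
Op 3: free(b) -> (freed b); heap: [0-2 ALLOC][3-19 FREE]
Op 4: a = realloc(a, 8) -> a = 0; heap: [0-7 ALLOC][8-19 FREE]

Answer: [0-7 ALLOC][8-19 FREE]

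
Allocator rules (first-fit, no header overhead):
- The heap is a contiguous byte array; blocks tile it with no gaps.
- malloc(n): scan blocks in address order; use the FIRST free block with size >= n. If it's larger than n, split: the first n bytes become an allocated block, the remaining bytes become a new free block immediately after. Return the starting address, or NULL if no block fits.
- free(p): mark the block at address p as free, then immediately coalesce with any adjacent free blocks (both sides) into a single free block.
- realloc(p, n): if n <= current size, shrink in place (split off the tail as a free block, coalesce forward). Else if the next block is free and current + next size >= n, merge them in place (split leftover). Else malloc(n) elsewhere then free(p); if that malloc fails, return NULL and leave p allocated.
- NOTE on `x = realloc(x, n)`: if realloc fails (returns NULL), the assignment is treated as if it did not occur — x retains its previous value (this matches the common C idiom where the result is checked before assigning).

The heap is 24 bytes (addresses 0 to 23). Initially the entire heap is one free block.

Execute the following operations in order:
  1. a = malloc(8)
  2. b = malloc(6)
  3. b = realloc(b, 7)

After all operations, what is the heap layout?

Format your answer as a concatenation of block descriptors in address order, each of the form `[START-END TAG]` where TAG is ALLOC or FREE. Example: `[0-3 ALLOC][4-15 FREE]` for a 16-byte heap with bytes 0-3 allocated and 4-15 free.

Op 1: a = malloc(8) -> a = 0; heap: [0-7 ALLOC][8-23 FREE]
Op 2: b = malloc(6) -> b = 8; heap: [0-7 ALLOC][8-13 ALLOC][14-23 FREE]
Op 3: b = realloc(b, 7) -> b = 8; heap: [0-7 ALLOC][8-14 ALLOC][15-23 FREE]

Answer: [0-7 ALLOC][8-14 ALLOC][15-23 FREE]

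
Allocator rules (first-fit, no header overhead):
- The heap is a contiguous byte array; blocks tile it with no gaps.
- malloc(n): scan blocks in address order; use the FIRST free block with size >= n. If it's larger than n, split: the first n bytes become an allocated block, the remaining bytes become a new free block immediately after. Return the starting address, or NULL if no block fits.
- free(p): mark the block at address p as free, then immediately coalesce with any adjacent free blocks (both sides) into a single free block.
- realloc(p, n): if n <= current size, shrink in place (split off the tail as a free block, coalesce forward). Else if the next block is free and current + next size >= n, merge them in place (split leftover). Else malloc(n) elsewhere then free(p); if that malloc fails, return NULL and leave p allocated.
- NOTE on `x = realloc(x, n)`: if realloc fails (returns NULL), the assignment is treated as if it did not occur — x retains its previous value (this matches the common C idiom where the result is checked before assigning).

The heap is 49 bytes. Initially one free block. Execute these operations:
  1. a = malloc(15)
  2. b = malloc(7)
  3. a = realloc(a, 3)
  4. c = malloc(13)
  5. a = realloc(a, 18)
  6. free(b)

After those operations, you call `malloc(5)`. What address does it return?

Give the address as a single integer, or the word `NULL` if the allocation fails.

Op 1: a = malloc(15) -> a = 0; heap: [0-14 ALLOC][15-48 FREE]
Op 2: b = malloc(7) -> b = 15; heap: [0-14 ALLOC][15-21 ALLOC][22-48 FREE]
Op 3: a = realloc(a, 3) -> a = 0; heap: [0-2 ALLOC][3-14 FREE][15-21 ALLOC][22-48 FREE]
Op 4: c = malloc(13) -> c = 22; heap: [0-2 ALLOC][3-14 FREE][15-21 ALLOC][22-34 ALLOC][35-48 FREE]
Op 5: a = realloc(a, 18) -> NULL (a unchanged); heap: [0-2 ALLOC][3-14 FREE][15-21 ALLOC][22-34 ALLOC][35-48 FREE]
Op 6: free(b) -> (freed b); heap: [0-2 ALLOC][3-21 FREE][22-34 ALLOC][35-48 FREE]
malloc(5): first-fit scan over [0-2 ALLOC][3-21 FREE][22-34 ALLOC][35-48 FREE] -> 3

Answer: 3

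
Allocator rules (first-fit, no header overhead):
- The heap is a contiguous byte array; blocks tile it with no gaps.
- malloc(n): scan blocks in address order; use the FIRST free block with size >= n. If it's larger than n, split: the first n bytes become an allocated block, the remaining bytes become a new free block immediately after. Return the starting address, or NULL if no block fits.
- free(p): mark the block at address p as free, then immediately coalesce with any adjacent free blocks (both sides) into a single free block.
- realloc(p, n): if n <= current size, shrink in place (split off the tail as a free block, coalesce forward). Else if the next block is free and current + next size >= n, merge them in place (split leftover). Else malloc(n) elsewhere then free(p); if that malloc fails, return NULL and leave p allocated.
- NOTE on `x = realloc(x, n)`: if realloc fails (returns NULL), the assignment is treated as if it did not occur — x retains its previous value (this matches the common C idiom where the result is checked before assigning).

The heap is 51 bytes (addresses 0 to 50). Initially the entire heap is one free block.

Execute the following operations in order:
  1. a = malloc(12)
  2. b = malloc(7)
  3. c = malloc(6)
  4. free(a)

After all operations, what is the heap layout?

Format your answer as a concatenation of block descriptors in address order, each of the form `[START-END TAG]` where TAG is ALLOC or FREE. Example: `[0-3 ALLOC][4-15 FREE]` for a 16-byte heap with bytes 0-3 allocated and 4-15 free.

Answer: [0-11 FREE][12-18 ALLOC][19-24 ALLOC][25-50 FREE]

Derivation:
Op 1: a = malloc(12) -> a = 0; heap: [0-11 ALLOC][12-50 FREE]
Op 2: b = malloc(7) -> b = 12; heap: [0-11 ALLOC][12-18 ALLOC][19-50 FREE]
Op 3: c = malloc(6) -> c = 19; heap: [0-11 ALLOC][12-18 ALLOC][19-24 ALLOC][25-50 FREE]
Op 4: free(a) -> (freed a); heap: [0-11 FREE][12-18 ALLOC][19-24 ALLOC][25-50 FREE]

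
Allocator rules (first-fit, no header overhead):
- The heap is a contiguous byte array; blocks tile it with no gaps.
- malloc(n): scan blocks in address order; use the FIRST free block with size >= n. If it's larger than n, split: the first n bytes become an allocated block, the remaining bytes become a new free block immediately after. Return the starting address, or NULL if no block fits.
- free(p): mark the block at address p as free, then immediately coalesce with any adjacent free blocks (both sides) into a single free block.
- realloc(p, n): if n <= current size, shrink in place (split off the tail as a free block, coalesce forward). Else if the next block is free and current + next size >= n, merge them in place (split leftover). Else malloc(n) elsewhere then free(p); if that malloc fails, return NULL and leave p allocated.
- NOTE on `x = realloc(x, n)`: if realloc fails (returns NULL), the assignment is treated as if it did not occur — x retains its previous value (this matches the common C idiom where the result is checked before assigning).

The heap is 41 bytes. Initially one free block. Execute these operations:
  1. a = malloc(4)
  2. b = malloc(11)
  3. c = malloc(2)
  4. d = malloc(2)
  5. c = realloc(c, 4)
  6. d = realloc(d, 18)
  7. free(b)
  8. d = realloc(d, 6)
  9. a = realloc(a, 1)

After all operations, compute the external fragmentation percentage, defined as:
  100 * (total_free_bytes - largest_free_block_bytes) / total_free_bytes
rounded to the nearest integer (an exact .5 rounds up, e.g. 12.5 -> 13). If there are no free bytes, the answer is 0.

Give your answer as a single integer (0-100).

Answer: 40

Derivation:
Op 1: a = malloc(4) -> a = 0; heap: [0-3 ALLOC][4-40 FREE]
Op 2: b = malloc(11) -> b = 4; heap: [0-3 ALLOC][4-14 ALLOC][15-40 FREE]
Op 3: c = malloc(2) -> c = 15; heap: [0-3 ALLOC][4-14 ALLOC][15-16 ALLOC][17-40 FREE]
Op 4: d = malloc(2) -> d = 17; heap: [0-3 ALLOC][4-14 ALLOC][15-16 ALLOC][17-18 ALLOC][19-40 FREE]
Op 5: c = realloc(c, 4) -> c = 19; heap: [0-3 ALLOC][4-14 ALLOC][15-16 FREE][17-18 ALLOC][19-22 ALLOC][23-40 FREE]
Op 6: d = realloc(d, 18) -> d = 23; heap: [0-3 ALLOC][4-14 ALLOC][15-18 FREE][19-22 ALLOC][23-40 ALLOC]
Op 7: free(b) -> (freed b); heap: [0-3 ALLOC][4-18 FREE][19-22 ALLOC][23-40 ALLOC]
Op 8: d = realloc(d, 6) -> d = 23; heap: [0-3 ALLOC][4-18 FREE][19-22 ALLOC][23-28 ALLOC][29-40 FREE]
Op 9: a = realloc(a, 1) -> a = 0; heap: [0-0 ALLOC][1-18 FREE][19-22 ALLOC][23-28 ALLOC][29-40 FREE]
Free blocks: [18 12] total_free=30 largest=18 -> 100*(30-18)/30 = 1200/30 = 40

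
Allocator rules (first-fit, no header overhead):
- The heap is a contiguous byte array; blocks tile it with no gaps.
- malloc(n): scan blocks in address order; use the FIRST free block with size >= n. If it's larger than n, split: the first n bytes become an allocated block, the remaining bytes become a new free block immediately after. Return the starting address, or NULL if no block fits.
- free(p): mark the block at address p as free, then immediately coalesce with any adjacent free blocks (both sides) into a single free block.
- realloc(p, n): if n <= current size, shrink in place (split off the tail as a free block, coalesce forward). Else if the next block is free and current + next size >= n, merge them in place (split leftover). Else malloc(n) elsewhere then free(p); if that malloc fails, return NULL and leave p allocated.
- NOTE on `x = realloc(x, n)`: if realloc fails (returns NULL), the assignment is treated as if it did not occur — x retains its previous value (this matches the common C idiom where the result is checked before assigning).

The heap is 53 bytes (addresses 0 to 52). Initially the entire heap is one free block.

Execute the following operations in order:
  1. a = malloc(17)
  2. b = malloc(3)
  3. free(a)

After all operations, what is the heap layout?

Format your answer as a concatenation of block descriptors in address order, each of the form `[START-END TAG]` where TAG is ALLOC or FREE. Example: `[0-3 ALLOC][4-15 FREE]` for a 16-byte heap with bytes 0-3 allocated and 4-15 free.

Answer: [0-16 FREE][17-19 ALLOC][20-52 FREE]

Derivation:
Op 1: a = malloc(17) -> a = 0; heap: [0-16 ALLOC][17-52 FREE]
Op 2: b = malloc(3) -> b = 17; heap: [0-16 ALLOC][17-19 ALLOC][20-52 FREE]
Op 3: free(a) -> (freed a); heap: [0-16 FREE][17-19 ALLOC][20-52 FREE]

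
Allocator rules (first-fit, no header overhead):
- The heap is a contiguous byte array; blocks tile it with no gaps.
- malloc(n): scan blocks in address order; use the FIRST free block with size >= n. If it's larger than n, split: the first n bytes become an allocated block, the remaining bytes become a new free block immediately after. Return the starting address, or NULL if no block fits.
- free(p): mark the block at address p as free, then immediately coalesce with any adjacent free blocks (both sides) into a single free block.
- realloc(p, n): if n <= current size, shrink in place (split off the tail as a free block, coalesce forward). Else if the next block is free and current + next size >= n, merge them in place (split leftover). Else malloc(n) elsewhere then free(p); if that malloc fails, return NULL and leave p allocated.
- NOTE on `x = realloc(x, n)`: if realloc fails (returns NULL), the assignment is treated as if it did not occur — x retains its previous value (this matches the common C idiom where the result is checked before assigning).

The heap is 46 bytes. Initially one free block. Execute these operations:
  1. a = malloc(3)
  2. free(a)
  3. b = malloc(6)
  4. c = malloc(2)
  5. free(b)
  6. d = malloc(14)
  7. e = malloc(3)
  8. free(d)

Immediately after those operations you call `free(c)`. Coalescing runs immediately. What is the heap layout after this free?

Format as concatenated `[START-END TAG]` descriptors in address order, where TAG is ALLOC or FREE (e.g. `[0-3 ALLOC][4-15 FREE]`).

Answer: [0-2 ALLOC][3-45 FREE]

Derivation:
Op 1: a = malloc(3) -> a = 0; heap: [0-2 ALLOC][3-45 FREE]
Op 2: free(a) -> (freed a); heap: [0-45 FREE]
Op 3: b = malloc(6) -> b = 0; heap: [0-5 ALLOC][6-45 FREE]
Op 4: c = malloc(2) -> c = 6; heap: [0-5 ALLOC][6-7 ALLOC][8-45 FREE]
Op 5: free(b) -> (freed b); heap: [0-5 FREE][6-7 ALLOC][8-45 FREE]
Op 6: d = malloc(14) -> d = 8; heap: [0-5 FREE][6-7 ALLOC][8-21 ALLOC][22-45 FREE]
Op 7: e = malloc(3) -> e = 0; heap: [0-2 ALLOC][3-5 FREE][6-7 ALLOC][8-21 ALLOC][22-45 FREE]
Op 8: free(d) -> (freed d); heap: [0-2 ALLOC][3-5 FREE][6-7 ALLOC][8-45 FREE]
free(c): c = 6 -> block [6-7 ALLOC]; mark free, coalesce with adjacent free neighbors -> [0-2 ALLOC][3-45 FREE]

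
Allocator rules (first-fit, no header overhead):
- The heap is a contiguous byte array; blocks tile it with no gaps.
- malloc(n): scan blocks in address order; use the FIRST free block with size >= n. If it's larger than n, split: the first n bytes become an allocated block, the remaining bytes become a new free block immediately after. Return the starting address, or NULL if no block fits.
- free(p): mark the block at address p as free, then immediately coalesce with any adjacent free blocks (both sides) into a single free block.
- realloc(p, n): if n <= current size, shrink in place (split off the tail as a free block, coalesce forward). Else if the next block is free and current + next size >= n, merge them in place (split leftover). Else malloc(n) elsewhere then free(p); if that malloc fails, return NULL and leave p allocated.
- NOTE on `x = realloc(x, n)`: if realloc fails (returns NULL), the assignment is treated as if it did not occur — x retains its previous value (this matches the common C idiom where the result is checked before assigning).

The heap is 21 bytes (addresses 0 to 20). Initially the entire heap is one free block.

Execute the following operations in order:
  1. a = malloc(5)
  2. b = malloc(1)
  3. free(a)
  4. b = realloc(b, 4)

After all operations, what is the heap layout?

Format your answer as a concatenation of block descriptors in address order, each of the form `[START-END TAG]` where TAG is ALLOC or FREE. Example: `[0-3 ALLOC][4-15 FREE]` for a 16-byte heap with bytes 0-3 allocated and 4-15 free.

Op 1: a = malloc(5) -> a = 0; heap: [0-4 ALLOC][5-20 FREE]
Op 2: b = malloc(1) -> b = 5; heap: [0-4 ALLOC][5-5 ALLOC][6-20 FREE]
Op 3: free(a) -> (freed a); heap: [0-4 FREE][5-5 ALLOC][6-20 FREE]
Op 4: b = realloc(b, 4) -> b = 5; heap: [0-4 FREE][5-8 ALLOC][9-20 FREE]

Answer: [0-4 FREE][5-8 ALLOC][9-20 FREE]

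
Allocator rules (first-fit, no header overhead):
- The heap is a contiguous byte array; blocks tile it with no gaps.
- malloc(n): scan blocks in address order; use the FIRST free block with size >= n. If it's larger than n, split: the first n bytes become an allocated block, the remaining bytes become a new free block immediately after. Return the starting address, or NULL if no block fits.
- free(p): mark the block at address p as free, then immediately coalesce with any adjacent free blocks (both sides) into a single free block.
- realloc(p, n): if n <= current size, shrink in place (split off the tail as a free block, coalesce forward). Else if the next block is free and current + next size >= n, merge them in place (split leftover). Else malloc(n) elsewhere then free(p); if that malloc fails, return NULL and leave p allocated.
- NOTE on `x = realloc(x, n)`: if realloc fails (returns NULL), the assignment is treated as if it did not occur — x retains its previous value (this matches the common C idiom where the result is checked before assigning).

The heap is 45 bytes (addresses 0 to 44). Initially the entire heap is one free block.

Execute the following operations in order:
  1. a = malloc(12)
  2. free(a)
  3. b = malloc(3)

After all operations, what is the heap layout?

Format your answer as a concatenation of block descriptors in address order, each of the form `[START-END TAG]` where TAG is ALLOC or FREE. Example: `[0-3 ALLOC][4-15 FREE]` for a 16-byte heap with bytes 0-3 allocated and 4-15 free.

Op 1: a = malloc(12) -> a = 0; heap: [0-11 ALLOC][12-44 FREE]
Op 2: free(a) -> (freed a); heap: [0-44 FREE]
Op 3: b = malloc(3) -> b = 0; heap: [0-2 ALLOC][3-44 FREE]

Answer: [0-2 ALLOC][3-44 FREE]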